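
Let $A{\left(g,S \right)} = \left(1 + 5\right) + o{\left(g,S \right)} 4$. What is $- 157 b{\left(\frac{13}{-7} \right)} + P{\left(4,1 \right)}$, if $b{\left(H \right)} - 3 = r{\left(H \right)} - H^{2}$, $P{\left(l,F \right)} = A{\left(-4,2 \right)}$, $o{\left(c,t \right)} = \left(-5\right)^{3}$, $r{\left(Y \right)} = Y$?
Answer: $- \frac{6465}{49} \approx -131.94$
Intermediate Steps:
$o{\left(c,t \right)} = -125$
$A{\left(g,S \right)} = -494$ ($A{\left(g,S \right)} = \left(1 + 5\right) - 500 = 6 - 500 = -494$)
$P{\left(l,F \right)} = -494$
$b{\left(H \right)} = 3 + H - H^{2}$ ($b{\left(H \right)} = 3 - \left(H^{2} - H\right) = 3 + H - H^{2}$)
$- 157 b{\left(\frac{13}{-7} \right)} + P{\left(4,1 \right)} = - 157 \left(3 + \frac{13}{-7} - \left(\frac{13}{-7}\right)^{2}\right) - 494 = - 157 \left(3 + 13 \left(- \frac{1}{7}\right) - \left(13 \left(- \frac{1}{7}\right)\right)^{2}\right) - 494 = - 157 \left(3 - \frac{13}{7} - \left(- \frac{13}{7}\right)^{2}\right) - 494 = - 157 \left(3 - \frac{13}{7} - \frac{169}{49}\right) - 494 = \left(-157\right) \left(- \frac{113}{49}\right) - 494 = \frac{17741}{49} - 494 = - \frac{6465}{49}$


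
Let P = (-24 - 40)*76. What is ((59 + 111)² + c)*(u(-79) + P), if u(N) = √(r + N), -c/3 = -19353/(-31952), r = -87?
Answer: -280699841264/1997 + 923354741*I*√166/31952 ≈ -1.4056e+8 + 3.7233e+5*I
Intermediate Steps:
P = -4864 (P = -64*76 = -4864)
c = -58059/31952 (c = -(-58059)/(-31952) = -(-58059)*(-1)/31952 = -3*19353/31952 = -58059/31952 ≈ -1.8171)
u(N) = √(-87 + N)
((59 + 111)² + c)*(u(-79) + P) = ((59 + 111)² - 58059/31952)*(√(-87 - 79) - 4864) = (170² - 58059/31952)*(√(-166) - 4864) = (28900 - 58059/31952)*(I*√166 - 4864) = 923354741*(-4864 + I*√166)/31952 = -280699841264/1997 + 923354741*I*√166/31952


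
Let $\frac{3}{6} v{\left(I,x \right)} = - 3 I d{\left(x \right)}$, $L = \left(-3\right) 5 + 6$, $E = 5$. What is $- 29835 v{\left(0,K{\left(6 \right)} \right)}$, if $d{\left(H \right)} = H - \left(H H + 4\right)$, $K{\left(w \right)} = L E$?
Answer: $0$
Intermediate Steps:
$L = -9$ ($L = -15 + 6 = -9$)
$K{\left(w \right)} = -45$ ($K{\left(w \right)} = \left(-9\right) 5 = -45$)
$d{\left(H \right)} = -4 + H - H^{2}$ ($d{\left(H \right)} = H - \left(H^{2} + 4\right) = H - \left(4 + H^{2}\right) = -4 + H - H^{2}$)
$v{\left(I,x \right)} = - 6 I \left(-4 + x - x^{2}\right)$ ($v{\left(I,x \right)} = 2 - 3 I \left(-4 + x - x^{2}\right) = 2 \left(- 3 I \left(-4 + x - x^{2}\right)\right) = - 6 I \left(-4 + x - x^{2}\right)$)
$- 29835 v{\left(0,K{\left(6 \right)} \right)} = - 29835 \cdot 6 \cdot 0 \left(4 + \left(-45\right)^{2} - -45\right) = - 29835 \cdot 6 \cdot 0 \left(4 + 2025 + 45\right) = - 29835 \cdot 6 \cdot 0 \cdot 2074 = \left(-29835\right) 0 = 0$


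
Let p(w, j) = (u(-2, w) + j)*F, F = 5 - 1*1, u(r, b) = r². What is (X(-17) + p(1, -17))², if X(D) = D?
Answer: 4761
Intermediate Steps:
F = 4 (F = 5 - 1 = 4)
p(w, j) = 16 + 4*j (p(w, j) = ((-2)² + j)*4 = (4 + j)*4 = 16 + 4*j)
(X(-17) + p(1, -17))² = (-17 + (16 + 4*(-17)))² = (-17 + (16 - 68))² = (-17 - 52)² = (-69)² = 4761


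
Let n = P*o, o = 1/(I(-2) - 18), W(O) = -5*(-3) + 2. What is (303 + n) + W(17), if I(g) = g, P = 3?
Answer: 6397/20 ≈ 319.85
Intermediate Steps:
W(O) = 17 (W(O) = 15 + 2 = 17)
o = -1/20 (o = 1/(-2 - 18) = 1/(-20) = -1/20 ≈ -0.050000)
n = -3/20 (n = 3*(-1/20) = -3/20 ≈ -0.15000)
(303 + n) + W(17) = (303 - 3/20) + 17 = 6057/20 + 17 = 6397/20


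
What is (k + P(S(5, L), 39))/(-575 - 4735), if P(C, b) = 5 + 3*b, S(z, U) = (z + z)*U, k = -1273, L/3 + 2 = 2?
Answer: 1151/5310 ≈ 0.21676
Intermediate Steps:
L = 0 (L = -6 + 3*2 = -6 + 6 = 0)
S(z, U) = 2*U*z (S(z, U) = (2*z)*U = 2*U*z)
(k + P(S(5, L), 39))/(-575 - 4735) = (-1273 + (5 + 3*39))/(-575 - 4735) = (-1273 + (5 + 117))/(-5310) = (-1273 + 122)*(-1/5310) = -1151*(-1/5310) = 1151/5310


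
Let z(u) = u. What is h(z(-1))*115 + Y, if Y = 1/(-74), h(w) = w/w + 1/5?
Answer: 10211/74 ≈ 137.99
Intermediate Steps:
h(w) = 6/5 (h(w) = 1 + 1*(1/5) = 1 + 1/5 = 6/5)
Y = -1/74 ≈ -0.013514
h(z(-1))*115 + Y = (6/5)*115 - 1/74 = 138 - 1/74 = 10211/74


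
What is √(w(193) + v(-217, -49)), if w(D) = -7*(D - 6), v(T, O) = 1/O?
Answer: I*√64142/7 ≈ 36.18*I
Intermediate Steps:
w(D) = 42 - 7*D (w(D) = -7*(-6 + D) = 42 - 7*D)
√(w(193) + v(-217, -49)) = √((42 - 7*193) + 1/(-49)) = √((42 - 1351) - 1/49) = √(-1309 - 1/49) = √(-64142/49) = I*√64142/7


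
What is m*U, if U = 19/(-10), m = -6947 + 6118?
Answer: 15751/10 ≈ 1575.1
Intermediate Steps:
m = -829
U = -19/10 (U = 19*(-1/10) = -19/10 ≈ -1.9000)
m*U = -829*(-19/10) = 15751/10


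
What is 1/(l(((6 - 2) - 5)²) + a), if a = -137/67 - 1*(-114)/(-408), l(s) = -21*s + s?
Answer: -4556/101709 ≈ -0.044794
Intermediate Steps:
l(s) = -20*s
a = -10589/4556 (a = -137*1/67 + 114*(-1/408) = -137/67 - 19/68 = -10589/4556 ≈ -2.3242)
1/(l(((6 - 2) - 5)²) + a) = 1/(-20*((6 - 2) - 5)² - 10589/4556) = 1/(-20*(4 - 5)² - 10589/4556) = 1/(-20*(-1)² - 10589/4556) = 1/(-20*1 - 10589/4556) = 1/(-20 - 10589/4556) = 1/(-101709/4556) = -4556/101709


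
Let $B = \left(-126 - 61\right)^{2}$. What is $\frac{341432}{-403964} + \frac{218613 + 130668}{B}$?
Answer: $\frac{2935395779}{321050389} \approx 9.1431$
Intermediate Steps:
$B = 34969$ ($B = \left(-187\right)^{2} = 34969$)
$\frac{341432}{-403964} + \frac{218613 + 130668}{B} = \frac{341432}{-403964} + \frac{218613 + 130668}{34969} = 341432 \left(- \frac{1}{403964}\right) + 349281 \cdot \frac{1}{34969} = - \frac{85358}{100991} + \frac{349281}{34969} = \frac{2935395779}{321050389}$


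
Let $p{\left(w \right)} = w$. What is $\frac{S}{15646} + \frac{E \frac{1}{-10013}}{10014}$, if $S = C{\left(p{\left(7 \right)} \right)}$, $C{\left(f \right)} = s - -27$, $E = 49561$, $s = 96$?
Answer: $\frac{2889450245}{392206816893} \approx 0.0073672$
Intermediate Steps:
$C{\left(f \right)} = 123$ ($C{\left(f \right)} = 96 - -27 = 96 + 27 = 123$)
$S = 123$
$\frac{S}{15646} + \frac{E \frac{1}{-10013}}{10014} = \frac{123}{15646} + \frac{49561 \frac{1}{-10013}}{10014} = 123 \cdot \frac{1}{15646} + 49561 \left(- \frac{1}{10013}\right) \frac{1}{10014} = \frac{123}{15646} - \frac{49561}{100270182} = \frac{2889450245}{392206816893}$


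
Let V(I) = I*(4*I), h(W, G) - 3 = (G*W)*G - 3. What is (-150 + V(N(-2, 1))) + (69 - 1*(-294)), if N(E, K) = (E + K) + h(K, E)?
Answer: 249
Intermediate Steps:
h(W, G) = W*G² (h(W, G) = 3 + ((G*W)*G - 3) = 3 + (W*G² - 3) = 3 + (-3 + W*G²) = W*G²)
N(E, K) = E + K + K*E² (N(E, K) = (E + K) + K*E² = E + K + K*E²)
V(I) = 4*I²
(-150 + V(N(-2, 1))) + (69 - 1*(-294)) = (-150 + 4*(-2 + 1 + 1*(-2)²)²) + (69 - 1*(-294)) = (-150 + 4*(-2 + 1 + 1*4)²) + (69 + 294) = (-150 + 4*(-2 + 1 + 4)²) + 363 = (-150 + 4*3²) + 363 = (-150 + 4*9) + 363 = (-150 + 36) + 363 = -114 + 363 = 249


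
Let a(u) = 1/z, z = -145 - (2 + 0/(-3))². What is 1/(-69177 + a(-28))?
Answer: -149/10307374 ≈ -1.4456e-5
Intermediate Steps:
z = -149 (z = -145 - (2 + 0*(-⅓))² = -145 - (2 + 0)² = -145 - 1*2² = -145 - 1*4 = -145 - 4 = -149)
a(u) = -1/149 (a(u) = 1/(-149) = -1/149)
1/(-69177 + a(-28)) = 1/(-69177 - 1/149) = 1/(-10307374/149) = -149/10307374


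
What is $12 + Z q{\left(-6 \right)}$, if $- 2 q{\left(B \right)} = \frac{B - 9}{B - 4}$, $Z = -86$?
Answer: $\frac{153}{2} \approx 76.5$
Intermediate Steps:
$q{\left(B \right)} = - \frac{-9 + B}{2 \left(-4 + B\right)}$ ($q{\left(B \right)} = - \frac{\left(B - 9\right) \frac{1}{B - 4}}{2} = - \frac{\left(-9 + B\right) \frac{1}{-4 + B}}{2} = - \frac{\frac{1}{-4 + B} \left(-9 + B\right)}{2} = - \frac{-9 + B}{2 \left(-4 + B\right)}$)
$12 + Z q{\left(-6 \right)} = 12 - 86 \frac{9 - -6}{2 \left(-4 - 6\right)} = 12 - 86 \frac{9 + 6}{2 \left(-10\right)} = 12 - 86 \cdot \frac{1}{2} \left(- \frac{1}{10}\right) 15 = 12 - - \frac{129}{2} = 12 + \frac{129}{2} = \frac{153}{2}$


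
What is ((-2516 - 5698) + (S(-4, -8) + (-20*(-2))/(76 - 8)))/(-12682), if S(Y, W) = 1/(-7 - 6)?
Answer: 1815181/2802722 ≈ 0.64765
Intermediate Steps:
S(Y, W) = -1/13 (S(Y, W) = 1/(-13) = -1/13)
((-2516 - 5698) + (S(-4, -8) + (-20*(-2))/(76 - 8)))/(-12682) = ((-2516 - 5698) + (-1/13 + (-20*(-2))/(76 - 8)))/(-12682) = (-8214 + (-1/13 + 40/68))*(-1/12682) = (-8214 + (-1/13 + 40*(1/68)))*(-1/12682) = (-8214 + (-1/13 + 10/17))*(-1/12682) = (-8214 + 113/221)*(-1/12682) = -1815181/221*(-1/12682) = 1815181/2802722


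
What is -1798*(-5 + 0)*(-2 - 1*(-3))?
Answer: 8990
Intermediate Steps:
-1798*(-5 + 0)*(-2 - 1*(-3)) = -(-8990)*(-2 + 3) = -(-8990) = -1798*(-5) = 8990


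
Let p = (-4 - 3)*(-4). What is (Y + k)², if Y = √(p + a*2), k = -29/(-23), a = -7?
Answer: 8247/529 + 58*√14/23 ≈ 25.025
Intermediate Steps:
p = 28 (p = -7*(-4) = 28)
k = 29/23 (k = -29*(-1/23) = 29/23 ≈ 1.2609)
Y = √14 (Y = √(28 - 7*2) = √(28 - 14) = √14 ≈ 3.7417)
(Y + k)² = (√14 + 29/23)² = (29/23 + √14)²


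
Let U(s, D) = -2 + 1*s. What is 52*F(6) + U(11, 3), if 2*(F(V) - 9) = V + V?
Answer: 789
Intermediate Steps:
U(s, D) = -2 + s
F(V) = 9 + V (F(V) = 9 + (V + V)/2 = 9 + (2*V)/2 = 9 + V)
52*F(6) + U(11, 3) = 52*(9 + 6) + (-2 + 11) = 52*15 + 9 = 780 + 9 = 789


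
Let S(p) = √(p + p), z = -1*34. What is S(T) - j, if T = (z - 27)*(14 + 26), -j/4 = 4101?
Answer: 16404 + 4*I*√305 ≈ 16404.0 + 69.857*I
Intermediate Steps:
j = -16404 (j = -4*4101 = -16404)
z = -34
T = -2440 (T = (-34 - 27)*(14 + 26) = -61*40 = -2440)
S(p) = √2*√p (S(p) = √(2*p) = √2*√p)
S(T) - j = √2*√(-2440) - 1*(-16404) = √2*(2*I*√610) + 16404 = 4*I*√305 + 16404 = 16404 + 4*I*√305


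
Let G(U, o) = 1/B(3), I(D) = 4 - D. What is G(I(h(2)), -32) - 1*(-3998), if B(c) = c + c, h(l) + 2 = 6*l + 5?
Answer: 23989/6 ≈ 3998.2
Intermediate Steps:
h(l) = 3 + 6*l (h(l) = -2 + (6*l + 5) = -2 + (5 + 6*l) = 3 + 6*l)
B(c) = 2*c
G(U, o) = 1/6 (G(U, o) = 1/(2*3) = 1/6)
G(I(h(2)), -32) - 1*(-3998) = 1/6 - 1*(-3998) = 1/6 + 3998 = 23989/6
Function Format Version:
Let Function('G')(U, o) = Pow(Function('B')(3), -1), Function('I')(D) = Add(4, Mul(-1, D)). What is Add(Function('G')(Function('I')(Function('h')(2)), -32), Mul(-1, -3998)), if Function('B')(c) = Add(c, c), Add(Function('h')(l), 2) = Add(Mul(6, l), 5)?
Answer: Rational(23989, 6) ≈ 3998.2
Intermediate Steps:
Function('h')(l) = Add(3, Mul(6, l)) (Function('h')(l) = Add(-2, Add(Mul(6, l), 5)) = Add(-2, Add(5, Mul(6, l))) = Add(3, Mul(6, l)))
Function('B')(c) = Mul(2, c)
Function('G')(U, o) = Rational(1, 6) (Function('G')(U, o) = Pow(Mul(2, 3), -1) = Pow(6, -1) = Rational(1, 6))
Add(Function('G')(Function('I')(Function('h')(2)), -32), Mul(-1, -3998)) = Add(Rational(1, 6), Mul(-1, -3998)) = Add(Rational(1, 6), 3998) = Rational(23989, 6)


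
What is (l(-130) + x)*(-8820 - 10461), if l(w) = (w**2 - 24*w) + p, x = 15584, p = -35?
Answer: -685805889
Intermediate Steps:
l(w) = -35 + w**2 - 24*w (l(w) = (w**2 - 24*w) - 35 = -35 + w**2 - 24*w)
(l(-130) + x)*(-8820 - 10461) = ((-35 + (-130)**2 - 24*(-130)) + 15584)*(-8820 - 10461) = ((-35 + 16900 + 3120) + 15584)*(-19281) = (19985 + 15584)*(-19281) = 35569*(-19281) = -685805889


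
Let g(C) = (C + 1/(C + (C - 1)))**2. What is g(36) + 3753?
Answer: 25457122/5041 ≈ 5050.0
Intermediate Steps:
g(C) = (C + 1/(-1 + 2*C))**2 (g(C) = (C + 1/(C + (-1 + C)))**2 = (C + 1/(-1 + 2*C))**2)
g(36) + 3753 = (1 - 1*36 + 2*36**2)**2/(-1 + 2*36)**2 + 3753 = (1 - 36 + 2*1296)**2/(-1 + 72)**2 + 3753 = (1 - 36 + 2592)**2/71**2 + 3753 = (1/5041)*2557**2 + 3753 = (1/5041)*6538249 + 3753 = 6538249/5041 + 3753 = 25457122/5041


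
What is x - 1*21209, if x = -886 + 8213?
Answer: -13882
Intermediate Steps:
x = 7327
x - 1*21209 = 7327 - 1*21209 = 7327 - 21209 = -13882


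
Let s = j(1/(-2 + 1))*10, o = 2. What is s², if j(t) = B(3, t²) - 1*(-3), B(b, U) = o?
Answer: 2500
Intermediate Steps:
B(b, U) = 2
j(t) = 5 (j(t) = 2 - 1*(-3) = 2 + 3 = 5)
s = 50 (s = 5*10 = 50)
s² = 50² = 2500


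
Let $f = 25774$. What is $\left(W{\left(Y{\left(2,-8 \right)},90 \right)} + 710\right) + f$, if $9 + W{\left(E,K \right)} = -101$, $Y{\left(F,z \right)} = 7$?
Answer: $26374$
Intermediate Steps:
$W{\left(E,K \right)} = -110$ ($W{\left(E,K \right)} = -9 - 101 = -110$)
$\left(W{\left(Y{\left(2,-8 \right)},90 \right)} + 710\right) + f = \left(-110 + 710\right) + 25774 = 600 + 25774 = 26374$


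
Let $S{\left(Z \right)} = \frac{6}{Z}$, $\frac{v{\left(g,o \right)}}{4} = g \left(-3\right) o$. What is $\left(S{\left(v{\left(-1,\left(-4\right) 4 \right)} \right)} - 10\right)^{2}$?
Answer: $\frac{103041}{1024} \approx 100.63$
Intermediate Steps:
$v{\left(g,o \right)} = - 12 g o$ ($v{\left(g,o \right)} = 4 g \left(-3\right) o = 4 - 3 g o = 4 \left(- 3 g o\right) = - 12 g o$)
$\left(S{\left(v{\left(-1,\left(-4\right) 4 \right)} \right)} - 10\right)^{2} = \left(\frac{6}{\left(-12\right) \left(-1\right) \left(\left(-4\right) 4\right)} - 10\right)^{2} = \left(\frac{6}{\left(-12\right) \left(-1\right) \left(-16\right)} - 10\right)^{2} = \left(\frac{6}{-192} - 10\right)^{2} = \left(6 \left(- \frac{1}{192}\right) - 10\right)^{2} = \left(- \frac{1}{32} - 10\right)^{2} = \left(- \frac{321}{32}\right)^{2} = \frac{103041}{1024}$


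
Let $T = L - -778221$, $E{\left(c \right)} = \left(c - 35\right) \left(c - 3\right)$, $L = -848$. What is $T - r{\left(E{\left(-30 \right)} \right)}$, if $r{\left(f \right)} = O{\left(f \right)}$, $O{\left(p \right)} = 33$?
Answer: $777340$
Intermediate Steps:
$E{\left(c \right)} = \left(-35 + c\right) \left(-3 + c\right)$
$r{\left(f \right)} = 33$
$T = 777373$ ($T = -848 - -778221 = -848 + 778221 = 777373$)
$T - r{\left(E{\left(-30 \right)} \right)} = 777373 - 33 = 777340$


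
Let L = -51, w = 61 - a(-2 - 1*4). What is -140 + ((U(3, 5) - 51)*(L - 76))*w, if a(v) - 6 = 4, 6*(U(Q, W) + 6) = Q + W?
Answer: 360413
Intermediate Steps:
U(Q, W) = -6 + Q/6 + W/6 (U(Q, W) = -6 + (Q + W)/6 = -6 + (Q/6 + W/6) = -6 + Q/6 + W/6)
a(v) = 10 (a(v) = 6 + 4 = 10)
w = 51 (w = 61 - 1*10 = 61 - 10 = 51)
-140 + ((U(3, 5) - 51)*(L - 76))*w = -140 + (((-6 + (⅙)*3 + (⅙)*5) - 51)*(-51 - 76))*51 = -140 + (((-6 + ½ + ⅚) - 51)*(-127))*51 = -140 + ((-14/3 - 51)*(-127))*51 = -140 - 167/3*(-127)*51 = -140 + (21209/3)*51 = -140 + 360553 = 360413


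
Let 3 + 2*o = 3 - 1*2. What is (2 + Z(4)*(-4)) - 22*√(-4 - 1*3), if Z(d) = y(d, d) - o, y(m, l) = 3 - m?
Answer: 2 - 22*I*√7 ≈ 2.0 - 58.207*I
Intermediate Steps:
o = -1 (o = -3/2 + (3 - 1*2)/2 = -3/2 + (3 - 2)/2 = -3/2 + (½)*1 = -3/2 + ½ = -1)
Z(d) = 4 - d (Z(d) = (3 - d) - 1*(-1) = (3 - d) + 1 = 4 - d)
(2 + Z(4)*(-4)) - 22*√(-4 - 1*3) = (2 + (4 - 1*4)*(-4)) - 22*√(-4 - 1*3) = (2 + (4 - 4)*(-4)) - 22*√(-4 - 3) = (2 + 0*(-4)) - 22*I*√7 = (2 + 0) - 22*I*√7 = 2 - 22*I*√7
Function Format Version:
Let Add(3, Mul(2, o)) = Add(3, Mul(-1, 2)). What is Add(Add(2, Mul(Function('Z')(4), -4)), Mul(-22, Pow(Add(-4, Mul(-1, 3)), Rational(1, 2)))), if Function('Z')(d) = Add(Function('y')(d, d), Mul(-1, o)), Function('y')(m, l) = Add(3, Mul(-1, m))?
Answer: Add(2, Mul(-22, I, Pow(7, Rational(1, 2)))) ≈ Add(2.0000, Mul(-58.207, I))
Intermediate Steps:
o = -1 (o = Add(Rational(-3, 2), Mul(Rational(1, 2), Add(3, Mul(-1, 2)))) = Add(Rational(-3, 2), Mul(Rational(1, 2), Add(3, -2))) = Add(Rational(-3, 2), Mul(Rational(1, 2), 1)) = Add(Rational(-3, 2), Rational(1, 2)) = -1)
Function('Z')(d) = Add(4, Mul(-1, d)) (Function('Z')(d) = Add(Add(3, Mul(-1, d)), Mul(-1, -1)) = Add(Add(3, Mul(-1, d)), 1) = Add(4, Mul(-1, d)))
Add(Add(2, Mul(Function('Z')(4), -4)), Mul(-22, Pow(Add(-4, Mul(-1, 3)), Rational(1, 2)))) = Add(Add(2, Mul(Add(4, Mul(-1, 4)), -4)), Mul(-22, Pow(Add(-4, Mul(-1, 3)), Rational(1, 2)))) = Add(Add(2, Mul(Add(4, -4), -4)), Mul(-22, Pow(Add(-4, -3), Rational(1, 2)))) = Add(Add(2, Mul(0, -4)), Mul(-22, Pow(-7, Rational(1, 2)))) = Add(Add(2, 0), Mul(-22, Mul(I, Pow(7, Rational(1, 2))))) = Add(2, Mul(-22, I, Pow(7, Rational(1, 2))))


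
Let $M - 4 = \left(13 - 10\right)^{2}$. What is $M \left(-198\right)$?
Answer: $-2574$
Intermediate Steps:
$M = 13$ ($M = 4 + \left(13 - 10\right)^{2} = 4 + 3^{2} = 4 + 9 = 13$)
$M \left(-198\right) = 13 \left(-198\right) = -2574$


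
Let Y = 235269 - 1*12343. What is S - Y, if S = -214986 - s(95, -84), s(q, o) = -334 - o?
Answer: -437662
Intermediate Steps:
S = -214736 (S = -214986 - (-334 - 1*(-84)) = -214986 - (-334 + 84) = -214986 - 1*(-250) = -214986 + 250 = -214736)
Y = 222926 (Y = 235269 - 12343 = 222926)
S - Y = -214736 - 1*222926 = -214736 - 222926 = -437662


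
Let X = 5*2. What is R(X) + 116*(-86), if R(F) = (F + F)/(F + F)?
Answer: -9975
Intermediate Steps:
X = 10
R(F) = 1 (R(F) = (2*F)/((2*F)) = (2*F)*(1/(2*F)) = 1)
R(X) + 116*(-86) = 1 + 116*(-86) = 1 - 9976 = -9975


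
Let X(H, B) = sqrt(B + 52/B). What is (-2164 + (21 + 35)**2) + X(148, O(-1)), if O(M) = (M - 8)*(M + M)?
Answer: 972 + 2*sqrt(47)/3 ≈ 976.57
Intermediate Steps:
O(M) = 2*M*(-8 + M) (O(M) = (-8 + M)*(2*M) = 2*M*(-8 + M))
(-2164 + (21 + 35)**2) + X(148, O(-1)) = (-2164 + (21 + 35)**2) + sqrt(2*(-1)*(-8 - 1) + 52/((2*(-1)*(-8 - 1)))) = (-2164 + 56**2) + sqrt(2*(-1)*(-9) + 52/((2*(-1)*(-9)))) = (-2164 + 3136) + sqrt(18 + 52/18) = 972 + sqrt(18 + 52*(1/18)) = 972 + sqrt(18 + 26/9) = 972 + sqrt(188/9) = 972 + 2*sqrt(47)/3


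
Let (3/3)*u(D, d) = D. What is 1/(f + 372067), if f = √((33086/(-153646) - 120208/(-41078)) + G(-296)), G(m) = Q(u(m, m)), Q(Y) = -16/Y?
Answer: 21721681138880963/8081920736138596587472 - √9424266917734620850361/8081920736138596587472 ≈ 2.6877e-6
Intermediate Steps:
u(D, d) = D
G(m) = -16/m
f = √9424266917734620850361/58381101089 (f = √((33086/(-153646) - 120208/(-41078)) - 16/(-296)) = √((33086*(-1/153646) - 120208*(-1/41078)) - 16*(-1/296)) = √((-16543/76823 + 60104/20539) + 2/37) = √(4277592915/1577867597 + 2/37) = √(161426673049/58381101089) = √9424266917734620850361/58381101089 ≈ 1.6628)
1/(f + 372067) = 1/(√9424266917734620850361/58381101089 + 372067) = 1/(372067 + √9424266917734620850361/58381101089)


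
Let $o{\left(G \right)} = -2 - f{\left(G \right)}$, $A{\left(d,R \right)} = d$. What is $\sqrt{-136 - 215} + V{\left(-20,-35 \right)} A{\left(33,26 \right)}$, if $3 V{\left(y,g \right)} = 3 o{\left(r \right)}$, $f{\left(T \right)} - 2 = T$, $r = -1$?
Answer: $-99 + 3 i \sqrt{39} \approx -99.0 + 18.735 i$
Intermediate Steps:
$f{\left(T \right)} = 2 + T$
$o{\left(G \right)} = -4 - G$ ($o{\left(G \right)} = -2 - \left(2 + G\right) = -4 - G$)
$V{\left(y,g \right)} = -3$ ($V{\left(y,g \right)} = \frac{3 \left(-4 - -1\right)}{3} = \frac{3 \left(-4 + 1\right)}{3} = \frac{3 \left(-3\right)}{3} = \frac{1}{3} \left(-9\right) = -3$)
$\sqrt{-136 - 215} + V{\left(-20,-35 \right)} A{\left(33,26 \right)} = \sqrt{-136 - 215} - 99 = \sqrt{-351} - 99 = 3 i \sqrt{39} - 99 = -99 + 3 i \sqrt{39}$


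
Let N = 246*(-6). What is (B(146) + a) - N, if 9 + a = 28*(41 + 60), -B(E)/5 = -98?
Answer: 4785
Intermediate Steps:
B(E) = 490 (B(E) = -5*(-98) = 490)
a = 2819 (a = -9 + 28*(41 + 60) = -9 + 28*101 = -9 + 2828 = 2819)
N = -1476
(B(146) + a) - N = (490 + 2819) - 1*(-1476) = 3309 + 1476 = 4785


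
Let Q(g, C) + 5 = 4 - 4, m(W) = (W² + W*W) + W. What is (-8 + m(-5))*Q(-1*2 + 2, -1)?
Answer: -185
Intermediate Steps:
m(W) = W + 2*W² (m(W) = (W² + W²) + W = 2*W² + W = W + 2*W²)
Q(g, C) = -5 (Q(g, C) = -5 + (4 - 4) = -5 + 0 = -5)
(-8 + m(-5))*Q(-1*2 + 2, -1) = (-8 - 5*(1 + 2*(-5)))*(-5) = (-8 - 5*(1 - 10))*(-5) = (-8 - 5*(-9))*(-5) = (-8 + 45)*(-5) = 37*(-5) = -185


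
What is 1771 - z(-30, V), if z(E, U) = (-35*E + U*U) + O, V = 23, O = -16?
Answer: 208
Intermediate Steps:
z(E, U) = -16 + U**2 - 35*E (z(E, U) = (-35*E + U*U) - 16 = (-35*E + U**2) - 16 = (U**2 - 35*E) - 16 = -16 + U**2 - 35*E)
1771 - z(-30, V) = 1771 - (-16 + 23**2 - 35*(-30)) = 1771 - (-16 + 529 + 1050) = 1771 - 1*1563 = 1771 - 1563 = 208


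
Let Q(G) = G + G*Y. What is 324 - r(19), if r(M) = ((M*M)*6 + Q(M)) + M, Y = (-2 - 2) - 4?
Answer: -1728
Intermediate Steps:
Y = -8 (Y = -4 - 4 = -8)
Q(G) = -7*G (Q(G) = G + G*(-8) = G - 8*G = -7*G)
r(M) = -6*M + 6*M² (r(M) = ((M*M)*6 - 7*M) + M = (M²*6 - 7*M) + M = (6*M² - 7*M) + M = (-7*M + 6*M²) + M = -6*M + 6*M²)
324 - r(19) = 324 - 6*19*(-1 + 19) = 324 - 6*19*18 = 324 - 1*2052 = 324 - 2052 = -1728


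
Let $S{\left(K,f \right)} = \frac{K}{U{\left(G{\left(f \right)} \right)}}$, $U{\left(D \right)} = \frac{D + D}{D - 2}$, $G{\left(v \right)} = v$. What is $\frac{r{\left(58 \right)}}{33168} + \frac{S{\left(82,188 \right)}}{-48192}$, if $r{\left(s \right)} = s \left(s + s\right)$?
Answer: $\frac{632326945}{3130263168} \approx 0.202$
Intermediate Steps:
$r{\left(s \right)} = 2 s^{2}$ ($r{\left(s \right)} = s 2 s = 2 s^{2}$)
$U{\left(D \right)} = \frac{2 D}{-2 + D}$
$S{\left(K,f \right)} = \frac{K \left(-2 + f\right)}{2 f}$ ($S{\left(K,f \right)} = \frac{K}{2 f \frac{1}{-2 + f}} = K \frac{-2 + f}{2 f} = \frac{K \left(-2 + f\right)}{2 f}$)
$\frac{r{\left(58 \right)}}{33168} + \frac{S{\left(82,188 \right)}}{-48192} = \frac{2 \cdot 58^{2}}{33168} + \frac{\frac{1}{2} \cdot 82 - \frac{82}{188}}{-48192} = 2 \cdot 3364 \cdot \frac{1}{33168} + \left(41 - 82 \cdot \frac{1}{188}\right) \left(- \frac{1}{48192}\right) = 6728 \cdot \frac{1}{33168} + \left(41 - \frac{41}{94}\right) \left(- \frac{1}{48192}\right) = \frac{841}{4146} + \frac{3813}{94} \left(- \frac{1}{48192}\right) = \frac{841}{4146} - \frac{1271}{1510016} = \frac{632326945}{3130263168}$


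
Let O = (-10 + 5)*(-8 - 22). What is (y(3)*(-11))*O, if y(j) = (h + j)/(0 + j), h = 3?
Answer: -3300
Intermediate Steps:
y(j) = (3 + j)/j (y(j) = (3 + j)/(0 + j) = (3 + j)/j)
O = 150 (O = -5*(-30) = 150)
(y(3)*(-11))*O = (((3 + 3)/3)*(-11))*150 = (((1/3)*6)*(-11))*150 = (2*(-11))*150 = -22*150 = -3300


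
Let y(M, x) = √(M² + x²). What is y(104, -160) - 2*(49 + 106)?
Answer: -310 + 8*√569 ≈ -119.17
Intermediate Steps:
y(104, -160) - 2*(49 + 106) = √(104² + (-160)²) - 2*(49 + 106) = √(10816 + 25600) - 2*155 = √36416 - 310 = 8*√569 - 310 = -310 + 8*√569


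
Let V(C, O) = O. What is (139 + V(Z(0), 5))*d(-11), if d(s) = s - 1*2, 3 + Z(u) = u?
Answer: -1872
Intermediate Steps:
Z(u) = -3 + u
d(s) = -2 + s (d(s) = s - 2 = -2 + s)
(139 + V(Z(0), 5))*d(-11) = (139 + 5)*(-2 - 11) = 144*(-13) = -1872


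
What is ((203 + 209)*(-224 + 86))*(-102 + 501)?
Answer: -22685544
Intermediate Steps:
((203 + 209)*(-224 + 86))*(-102 + 501) = (412*(-138))*399 = -56856*399 = -22685544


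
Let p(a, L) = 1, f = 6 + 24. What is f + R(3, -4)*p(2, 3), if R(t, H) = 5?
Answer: 35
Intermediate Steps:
f = 30
f + R(3, -4)*p(2, 3) = 30 + 5*1 = 30 + 5 = 35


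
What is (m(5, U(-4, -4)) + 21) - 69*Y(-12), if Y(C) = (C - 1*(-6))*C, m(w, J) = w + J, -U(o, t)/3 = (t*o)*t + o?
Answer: -4738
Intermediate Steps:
U(o, t) = -3*o - 3*o*t**2 (U(o, t) = -3*((t*o)*t + o) = -3*((o*t)*t + o) = -3*(o*t**2 + o) = -3*(o + o*t**2) = -3*o - 3*o*t**2)
m(w, J) = J + w
Y(C) = C*(6 + C) (Y(C) = (C + 6)*C = (6 + C)*C = C*(6 + C))
(m(5, U(-4, -4)) + 21) - 69*Y(-12) = ((-3*(-4)*(1 + (-4)**2) + 5) + 21) - (-828)*(6 - 12) = ((-3*(-4)*(1 + 16) + 5) + 21) - (-828)*(-6) = ((-3*(-4)*17 + 5) + 21) - 69*72 = ((204 + 5) + 21) - 4968 = (209 + 21) - 4968 = 230 - 4968 = -4738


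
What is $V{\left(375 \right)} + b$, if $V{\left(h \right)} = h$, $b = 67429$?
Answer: $67804$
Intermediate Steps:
$V{\left(375 \right)} + b = 375 + 67429 = 67804$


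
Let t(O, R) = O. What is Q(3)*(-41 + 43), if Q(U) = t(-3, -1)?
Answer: -6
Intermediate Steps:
Q(U) = -3
Q(3)*(-41 + 43) = -3*(-41 + 43) = -3*2 = -6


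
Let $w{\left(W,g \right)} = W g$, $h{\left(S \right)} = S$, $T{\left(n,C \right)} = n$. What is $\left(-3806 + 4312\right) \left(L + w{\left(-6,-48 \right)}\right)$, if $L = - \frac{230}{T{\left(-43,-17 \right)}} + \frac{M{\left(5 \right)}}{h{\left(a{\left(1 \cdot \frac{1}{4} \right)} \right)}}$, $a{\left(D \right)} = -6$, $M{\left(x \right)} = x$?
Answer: $\frac{19093657}{129} \approx 1.4801 \cdot 10^{5}$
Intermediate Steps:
$L = \frac{1165}{258}$ ($L = - \frac{230}{-43} + \frac{5}{-6} = \left(-230\right) \left(- \frac{1}{43}\right) + 5 \left(- \frac{1}{6}\right) = \frac{230}{43} - \frac{5}{6} = \frac{1165}{258} \approx 4.5155$)
$\left(-3806 + 4312\right) \left(L + w{\left(-6,-48 \right)}\right) = \left(-3806 + 4312\right) \left(\frac{1165}{258} - -288\right) = 506 \left(\frac{1165}{258} + 288\right) = 506 \cdot \frac{75469}{258} = \frac{19093657}{129}$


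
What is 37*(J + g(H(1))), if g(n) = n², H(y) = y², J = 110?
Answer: 4107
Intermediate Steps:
37*(J + g(H(1))) = 37*(110 + (1²)²) = 37*(110 + 1²) = 37*(110 + 1) = 37*111 = 4107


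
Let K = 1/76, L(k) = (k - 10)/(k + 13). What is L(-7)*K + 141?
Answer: 64279/456 ≈ 140.96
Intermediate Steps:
L(k) = (-10 + k)/(13 + k)
K = 1/76 ≈ 0.013158
L(-7)*K + 141 = ((-10 - 7)/(13 - 7))*(1/76) + 141 = (-17/6)*(1/76) + 141 = ((⅙)*(-17))*(1/76) + 141 = -17/6*1/76 + 141 = -17/456 + 141 = 64279/456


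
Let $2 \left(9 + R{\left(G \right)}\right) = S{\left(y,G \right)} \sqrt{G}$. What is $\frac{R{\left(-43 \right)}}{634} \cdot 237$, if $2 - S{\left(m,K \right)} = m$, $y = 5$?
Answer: $- \frac{2133}{634} - \frac{711 i \sqrt{43}}{1268} \approx -3.3644 - 3.6769 i$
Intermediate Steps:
$S{\left(m,K \right)} = 2 - m$
$R{\left(G \right)} = -9 - \frac{3 \sqrt{G}}{2}$ ($R{\left(G \right)} = -9 + \frac{\left(2 - 5\right) \sqrt{G}}{2} = -9 + \frac{\left(-3\right) \sqrt{G}}{2} = -9 - \frac{3 \sqrt{G}}{2}$)
$\frac{R{\left(-43 \right)}}{634} \cdot 237 = \frac{-9 - \frac{3 \sqrt{-43}}{2}}{634} \cdot 237 = \left(-9 - \frac{3 i \sqrt{43}}{2}\right) \frac{1}{634} \cdot 237 = \left(- \frac{9}{634} - \frac{3 i \sqrt{43}}{1268}\right) 237 = - \frac{2133}{634} - \frac{711 i \sqrt{43}}{1268}$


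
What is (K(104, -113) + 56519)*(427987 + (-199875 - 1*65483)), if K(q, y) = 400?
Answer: 9256680051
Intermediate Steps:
(K(104, -113) + 56519)*(427987 + (-199875 - 1*65483)) = (400 + 56519)*(427987 + (-199875 - 1*65483)) = 56919*(427987 + (-199875 - 65483)) = 56919*(427987 - 265358) = 56919*162629 = 9256680051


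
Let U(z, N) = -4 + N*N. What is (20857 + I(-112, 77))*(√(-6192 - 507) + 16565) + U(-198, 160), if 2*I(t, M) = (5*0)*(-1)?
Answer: 345521801 + 20857*I*√6699 ≈ 3.4552e+8 + 1.7071e+6*I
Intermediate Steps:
U(z, N) = -4 + N²
I(t, M) = 0 (I(t, M) = ((5*0)*(-1))/2 = (0*(-1))/2 = (½)*0 = 0)
(20857 + I(-112, 77))*(√(-6192 - 507) + 16565) + U(-198, 160) = (20857 + 0)*(√(-6192 - 507) + 16565) + (-4 + 160²) = 20857*(√(-6699) + 16565) + (-4 + 25600) = 20857*(I*√6699 + 16565) + 25596 = 20857*(16565 + I*√6699) + 25596 = (345496205 + 20857*I*√6699) + 25596 = 345521801 + 20857*I*√6699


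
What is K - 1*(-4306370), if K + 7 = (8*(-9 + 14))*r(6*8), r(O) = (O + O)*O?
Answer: 4490683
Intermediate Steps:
r(O) = 2*O**2 (r(O) = (2*O)*O = 2*O**2)
K = 184313 (K = -7 + (8*(-9 + 14))*(2*(6*8)**2) = -7 + (8*5)*(2*48**2) = -7 + 40*(2*2304) = -7 + 40*4608 = -7 + 184320 = 184313)
K - 1*(-4306370) = 184313 - 1*(-4306370) = 184313 + 4306370 = 4490683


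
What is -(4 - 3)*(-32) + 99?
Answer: 131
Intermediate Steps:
-(4 - 3)*(-32) + 99 = -1*1*(-32) + 99 = -1*(-32) + 99 = 32 + 99 = 131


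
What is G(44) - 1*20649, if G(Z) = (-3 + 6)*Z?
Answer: -20517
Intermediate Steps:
G(Z) = 3*Z
G(44) - 1*20649 = 3*44 - 1*20649 = 132 - 20649 = -20517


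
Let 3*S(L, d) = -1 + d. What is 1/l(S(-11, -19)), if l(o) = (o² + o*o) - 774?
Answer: -9/6166 ≈ -0.0014596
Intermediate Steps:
S(L, d) = -⅓ + d/3 (S(L, d) = (-1 + d)/3 = -⅓ + d/3)
l(o) = -774 + 2*o² (l(o) = (o² + o²) - 774 = 2*o² - 774 = -774 + 2*o²)
1/l(S(-11, -19)) = 1/(-774 + 2*(-⅓ + (⅓)*(-19))²) = 1/(-774 + 2*(-⅓ - 19/3)²) = 1/(-774 + 2*(-20/3)²) = 1/(-774 + 2*(400/9)) = 1/(-774 + 800/9) = 1/(-6166/9) = -9/6166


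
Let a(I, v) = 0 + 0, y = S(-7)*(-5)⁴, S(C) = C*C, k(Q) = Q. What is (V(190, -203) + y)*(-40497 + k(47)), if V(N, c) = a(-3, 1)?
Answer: -1238781250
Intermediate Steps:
S(C) = C²
y = 30625 (y = (-7)²*(-5)⁴ = 49*625 = 30625)
a(I, v) = 0
V(N, c) = 0
(V(190, -203) + y)*(-40497 + k(47)) = (0 + 30625)*(-40497 + 47) = 30625*(-40450) = -1238781250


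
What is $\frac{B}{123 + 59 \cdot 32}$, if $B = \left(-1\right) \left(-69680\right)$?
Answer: $\frac{69680}{2011} \approx 34.649$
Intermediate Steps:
$B = 69680$
$\frac{B}{123 + 59 \cdot 32} = \frac{69680}{123 + 59 \cdot 32} = \frac{69680}{123 + 1888} = \frac{69680}{2011}$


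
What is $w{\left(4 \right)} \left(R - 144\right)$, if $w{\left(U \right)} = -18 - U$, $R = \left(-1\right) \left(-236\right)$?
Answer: $-2024$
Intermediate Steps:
$R = 236$
$w{\left(4 \right)} \left(R - 144\right) = \left(-18 - 4\right) \left(236 - 144\right) = \left(-18 - 4\right) 92 = \left(-22\right) 92 = -2024$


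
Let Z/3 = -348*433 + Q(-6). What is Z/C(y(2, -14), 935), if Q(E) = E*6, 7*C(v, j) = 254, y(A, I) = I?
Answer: -1582560/127 ≈ -12461.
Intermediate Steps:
C(v, j) = 254/7 (C(v, j) = (1/7)*254 = 254/7)
Q(E) = 6*E
Z = -452160 (Z = 3*(-348*433 + 6*(-6)) = 3*(-150684 - 36) = 3*(-150720) = -452160)
Z/C(y(2, -14), 935) = -452160/254/7 = -452160*7/254 = -1582560/127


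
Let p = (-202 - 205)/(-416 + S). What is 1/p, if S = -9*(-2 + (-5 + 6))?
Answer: 1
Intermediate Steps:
S = 9 (S = -9*(-2 + 1) = -9*(-1) = 9)
p = 1 (p = (-202 - 205)/(-416 + 9) = -407/(-407) = -407*(-1/407) = 1)
1/p = 1/1 = 1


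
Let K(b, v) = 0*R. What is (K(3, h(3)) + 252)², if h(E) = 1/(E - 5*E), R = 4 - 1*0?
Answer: 63504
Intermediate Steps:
R = 4 (R = 4 + 0 = 4)
h(E) = -1/(4*E) (h(E) = 1/(-4*E) = -1/(4*E))
K(b, v) = 0 (K(b, v) = 0*4 = 0)
(K(3, h(3)) + 252)² = (0 + 252)² = 252² = 63504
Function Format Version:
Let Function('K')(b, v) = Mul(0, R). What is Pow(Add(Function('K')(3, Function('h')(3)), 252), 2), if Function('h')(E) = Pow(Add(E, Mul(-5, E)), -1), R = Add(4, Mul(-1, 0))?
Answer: 63504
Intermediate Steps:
R = 4 (R = Add(4, 0) = 4)
Function('h')(E) = Mul(Rational(-1, 4), Pow(E, -1)) (Function('h')(E) = Pow(Mul(-4, E), -1) = Mul(Rational(-1, 4), Pow(E, -1)))
Function('K')(b, v) = 0 (Function('K')(b, v) = Mul(0, 4) = 0)
Pow(Add(Function('K')(3, Function('h')(3)), 252), 2) = Pow(Add(0, 252), 2) = Pow(252, 2) = 63504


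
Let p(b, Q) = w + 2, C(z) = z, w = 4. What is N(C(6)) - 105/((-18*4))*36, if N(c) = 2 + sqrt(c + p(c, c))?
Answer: 109/2 + 2*sqrt(3) ≈ 57.964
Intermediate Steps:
p(b, Q) = 6 (p(b, Q) = 4 + 2 = 6)
N(c) = 2 + sqrt(6 + c) (N(c) = 2 + sqrt(c + 6) = 2 + sqrt(6 + c))
N(C(6)) - 105/((-18*4))*36 = (2 + sqrt(6 + 6)) - 105/((-18*4))*36 = (2 + sqrt(12)) - 105/(-72)*36 = (2 + 2*sqrt(3)) - 105*(-1/72)*36 = (2 + 2*sqrt(3)) + (35/24)*36 = (2 + 2*sqrt(3)) + 105/2 = 109/2 + 2*sqrt(3)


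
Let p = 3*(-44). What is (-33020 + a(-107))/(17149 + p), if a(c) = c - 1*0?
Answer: -33127/17017 ≈ -1.9467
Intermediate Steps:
a(c) = c (a(c) = c + 0 = c)
p = -132
(-33020 + a(-107))/(17149 + p) = (-33020 - 107)/(17149 - 132) = -33127/17017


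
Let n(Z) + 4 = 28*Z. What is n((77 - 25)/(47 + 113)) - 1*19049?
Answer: -190439/10 ≈ -19044.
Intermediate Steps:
n(Z) = -4 + 28*Z
n((77 - 25)/(47 + 113)) - 1*19049 = (-4 + 28*((77 - 25)/(47 + 113))) - 1*19049 = (-4 + 28*(52/160)) - 19049 = (-4 + 28*(52*(1/160))) - 19049 = (-4 + 28*(13/40)) - 19049 = (-4 + 91/10) - 19049 = 51/10 - 19049 = -190439/10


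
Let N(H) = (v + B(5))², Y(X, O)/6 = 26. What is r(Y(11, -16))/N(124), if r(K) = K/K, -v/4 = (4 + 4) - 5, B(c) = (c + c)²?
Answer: 1/7744 ≈ 0.00012913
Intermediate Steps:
Y(X, O) = 156 (Y(X, O) = 6*26 = 156)
B(c) = 4*c² (B(c) = (2*c)² = 4*c²)
v = -12 (v = -4*((4 + 4) - 5) = -4*(8 - 5) = -4*3 = -12)
N(H) = 7744 (N(H) = (-12 + 4*5²)² = (-12 + 4*25)² = (-12 + 100)² = 88² = 7744)
r(K) = 1
r(Y(11, -16))/N(124) = 1/7744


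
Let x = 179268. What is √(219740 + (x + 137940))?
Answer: 2*√134237 ≈ 732.77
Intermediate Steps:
√(219740 + (x + 137940)) = √(219740 + (179268 + 137940)) = √(219740 + 317208) = √536948 = 2*√134237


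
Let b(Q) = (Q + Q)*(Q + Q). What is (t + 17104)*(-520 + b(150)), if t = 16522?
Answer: 3008854480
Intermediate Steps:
b(Q) = 4*Q**2 (b(Q) = (2*Q)*(2*Q) = 4*Q**2)
(t + 17104)*(-520 + b(150)) = (16522 + 17104)*(-520 + 4*150**2) = 33626*(-520 + 4*22500) = 33626*(-520 + 90000) = 33626*89480 = 3008854480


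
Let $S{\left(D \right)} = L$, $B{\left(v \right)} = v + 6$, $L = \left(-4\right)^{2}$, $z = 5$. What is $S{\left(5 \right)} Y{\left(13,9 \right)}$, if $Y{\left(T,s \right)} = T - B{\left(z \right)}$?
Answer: $32$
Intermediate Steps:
$L = 16$
$B{\left(v \right)} = 6 + v$
$Y{\left(T,s \right)} = -11 + T$ ($Y{\left(T,s \right)} = T - \left(6 + 5\right) = T - 11 = -11 + T$)
$S{\left(D \right)} = 16$
$S{\left(5 \right)} Y{\left(13,9 \right)} = 16 \left(-11 + 13\right) = 16 \cdot 2 = 32$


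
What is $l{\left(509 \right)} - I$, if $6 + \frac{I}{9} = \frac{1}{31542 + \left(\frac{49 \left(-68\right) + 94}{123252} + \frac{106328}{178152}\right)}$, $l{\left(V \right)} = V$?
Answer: $\frac{8123603129819581}{14429142534401} \approx 563.0$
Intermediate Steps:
$I = - \frac{779169579809472}{14429142534401}$ ($I = -54 + \frac{9}{31542 + \left(\frac{49 \left(-68\right) + 94}{123252} + \frac{106328}{178152}\right)} = -54 + \frac{9}{31542 + \left(\left(-3332 + 94\right) \frac{1}{123252} + 106328 \cdot \frac{1}{178152}\right)} = -54 + \frac{9}{31542 + \left(\left(-3238\right) \frac{1}{123252} + \frac{13291}{22269}\right)} = -54 + \frac{9}{31542 + \left(- \frac{1619}{61626} + \frac{13291}{22269}\right)} = -54 + \frac{9}{31542 + \frac{261005885}{457449798}} = -54 + \frac{9}{\frac{14429142534401}{457449798}} = -54 + 9 \cdot \frac{457449798}{14429142534401} = -54 + \frac{4117048182}{14429142534401} = - \frac{779169579809472}{14429142534401} \approx -54.0$)
$l{\left(509 \right)} - I = 509 - - \frac{779169579809472}{14429142534401} = 509 + \frac{779169579809472}{14429142534401} = \frac{8123603129819581}{14429142534401}$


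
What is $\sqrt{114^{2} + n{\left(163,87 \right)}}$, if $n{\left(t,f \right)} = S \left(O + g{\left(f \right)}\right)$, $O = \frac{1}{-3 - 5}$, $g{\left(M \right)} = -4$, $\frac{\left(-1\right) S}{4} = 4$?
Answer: $\sqrt{13062} \approx 114.29$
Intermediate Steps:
$S = -16$ ($S = \left(-4\right) 4 = -16$)
$O = - \frac{1}{8}$ ($O = \frac{1}{-8} = - \frac{1}{8} \approx -0.125$)
$n{\left(t,f \right)} = 66$ ($n{\left(t,f \right)} = - 16 \left(- \frac{1}{8} - 4\right) = \left(-16\right) \left(- \frac{33}{8}\right) = 66$)
$\sqrt{114^{2} + n{\left(163,87 \right)}} = \sqrt{114^{2} + 66} = \sqrt{12996 + 66} = \sqrt{13062}$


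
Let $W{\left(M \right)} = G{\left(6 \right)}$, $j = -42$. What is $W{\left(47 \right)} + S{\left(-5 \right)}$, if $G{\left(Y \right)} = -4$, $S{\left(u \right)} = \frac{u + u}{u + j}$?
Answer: $- \frac{178}{47} \approx -3.7872$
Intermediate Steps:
$S{\left(u \right)} = \frac{2 u}{-42 + u}$ ($S{\left(u \right)} = \frac{u + u}{u - 42} = \frac{2 u}{-42 + u}$)
$W{\left(M \right)} = -4$
$W{\left(47 \right)} + S{\left(-5 \right)} = -4 + 2 \left(-5\right) \frac{1}{-42 - 5} = -4 + 2 \left(-5\right) \frac{1}{-47} = -4 + 2 \left(-5\right) \left(- \frac{1}{47}\right) = -4 + \frac{10}{47} = - \frac{178}{47}$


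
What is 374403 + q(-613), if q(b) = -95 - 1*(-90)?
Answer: 374398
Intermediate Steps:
q(b) = -5 (q(b) = -95 + 90 = -5)
374403 + q(-613) = 374403 - 5 = 374398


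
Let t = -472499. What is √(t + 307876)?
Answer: I*√164623 ≈ 405.74*I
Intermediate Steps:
√(t + 307876) = √(-472499 + 307876) = √(-164623) = I*√164623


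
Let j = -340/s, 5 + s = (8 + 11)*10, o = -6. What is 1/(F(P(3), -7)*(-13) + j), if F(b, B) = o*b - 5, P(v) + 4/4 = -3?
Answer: -37/9207 ≈ -0.0040187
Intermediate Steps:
s = 185 (s = -5 + (8 + 11)*10 = -5 + 19*10 = -5 + 190 = 185)
P(v) = -4 (P(v) = -1 - 3 = -4)
j = -68/37 (j = -340/185 = -340*1/185 = -68/37 ≈ -1.8378)
F(b, B) = -5 - 6*b (F(b, B) = -6*b - 5 = -5 - 6*b)
1/(F(P(3), -7)*(-13) + j) = 1/((-5 - 6*(-4))*(-13) - 68/37) = 1/((-5 + 24)*(-13) - 68/37) = 1/(19*(-13) - 68/37) = 1/(-247 - 68/37) = 1/(-9207/37) = -37/9207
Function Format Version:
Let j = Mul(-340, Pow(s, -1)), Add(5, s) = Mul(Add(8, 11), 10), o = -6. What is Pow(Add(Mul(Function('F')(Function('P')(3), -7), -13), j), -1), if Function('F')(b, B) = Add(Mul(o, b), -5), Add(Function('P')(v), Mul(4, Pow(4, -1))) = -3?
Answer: Rational(-37, 9207) ≈ -0.0040187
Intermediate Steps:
s = 185 (s = Add(-5, Mul(Add(8, 11), 10)) = Add(-5, Mul(19, 10)) = Add(-5, 190) = 185)
Function('P')(v) = -4 (Function('P')(v) = Add(-1, -3) = -4)
j = Rational(-68, 37) (j = Mul(-340, Pow(185, -1)) = Mul(-340, Rational(1, 185)) = Rational(-68, 37) ≈ -1.8378)
Function('F')(b, B) = Add(-5, Mul(-6, b)) (Function('F')(b, B) = Add(Mul(-6, b), -5) = Add(-5, Mul(-6, b)))
Pow(Add(Mul(Function('F')(Function('P')(3), -7), -13), j), -1) = Pow(Add(Mul(Add(-5, Mul(-6, -4)), -13), Rational(-68, 37)), -1) = Pow(Add(Mul(Add(-5, 24), -13), Rational(-68, 37)), -1) = Pow(Add(Mul(19, -13), Rational(-68, 37)), -1) = Pow(Add(-247, Rational(-68, 37)), -1) = Pow(Rational(-9207, 37), -1) = Rational(-37, 9207)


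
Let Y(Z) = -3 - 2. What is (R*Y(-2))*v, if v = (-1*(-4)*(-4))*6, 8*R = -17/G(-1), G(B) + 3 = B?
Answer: 255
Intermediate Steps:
G(B) = -3 + B
Y(Z) = -5
R = 17/32 (R = (-17/(-3 - 1))/8 = (-17/(-4))/8 = (-17*(-¼))/8 = (⅛)*(17/4) = 17/32 ≈ 0.53125)
v = -96 (v = (4*(-4))*6 = -16*6 = -96)
(R*Y(-2))*v = ((17/32)*(-5))*(-96) = -85/32*(-96) = 255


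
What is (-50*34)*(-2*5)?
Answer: 17000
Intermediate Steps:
(-50*34)*(-2*5) = -1700*(-10) = 17000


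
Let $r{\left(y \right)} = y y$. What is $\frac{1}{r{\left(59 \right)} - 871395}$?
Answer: $- \frac{1}{867914} \approx -1.1522 \cdot 10^{-6}$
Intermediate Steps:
$r{\left(y \right)} = y^{2}$
$\frac{1}{r{\left(59 \right)} - 871395} = \frac{1}{59^{2} - 871395} = \frac{1}{3481 - 871395} = \frac{1}{-867914} = - \frac{1}{867914}$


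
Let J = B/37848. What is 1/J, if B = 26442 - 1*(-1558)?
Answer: 4731/3500 ≈ 1.3517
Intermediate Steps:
B = 28000 (B = 26442 + 1558 = 28000)
J = 3500/4731 (J = 28000/37848 = 28000*(1/37848) = 3500/4731 ≈ 0.73980)
1/J = 1/(3500/4731) = 4731/3500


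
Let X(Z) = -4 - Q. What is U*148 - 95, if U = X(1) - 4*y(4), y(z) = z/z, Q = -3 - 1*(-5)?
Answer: -1575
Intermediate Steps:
Q = 2 (Q = -3 + 5 = 2)
y(z) = 1
X(Z) = -6 (X(Z) = -4 - 1*2 = -4 - 2 = -6)
U = -10 (U = -6 - 4*1 = -6 - 4 = -10)
U*148 - 95 = -10*148 - 95 = -1480 - 95 = -1575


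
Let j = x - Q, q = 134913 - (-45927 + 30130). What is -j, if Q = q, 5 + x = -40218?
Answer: 190933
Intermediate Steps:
x = -40223 (x = -5 - 40218 = -40223)
q = 150710 (q = 134913 - 1*(-15797) = 134913 + 15797 = 150710)
Q = 150710
j = -190933 (j = -40223 - 1*150710 = -40223 - 150710 = -190933)
-j = -1*(-190933) = 190933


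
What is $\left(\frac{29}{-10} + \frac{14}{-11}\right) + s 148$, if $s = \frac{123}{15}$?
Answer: $\frac{133037}{110} \approx 1209.4$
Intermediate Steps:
$s = \frac{41}{5}$ ($s = 123 \cdot \frac{1}{15} = \frac{41}{5} \approx 8.2$)
$\left(\frac{29}{-10} + \frac{14}{-11}\right) + s 148 = \left(\frac{29}{-10} + \frac{14}{-11}\right) + \frac{41}{5} \cdot 148 = \left(29 \left(- \frac{1}{10}\right) + 14 \left(- \frac{1}{11}\right)\right) + \frac{6068}{5} = \left(- \frac{29}{10} - \frac{14}{11}\right) + \frac{6068}{5} = - \frac{459}{110} + \frac{6068}{5} = \frac{133037}{110}$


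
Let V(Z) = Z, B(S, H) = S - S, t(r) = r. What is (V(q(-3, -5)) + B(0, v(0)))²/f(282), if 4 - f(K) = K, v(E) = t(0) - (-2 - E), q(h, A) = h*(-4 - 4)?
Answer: -288/139 ≈ -2.0719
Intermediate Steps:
q(h, A) = -8*h (q(h, A) = h*(-8) = -8*h)
v(E) = 2 + E (v(E) = 0 - (-2 - E) = 0 + (2 + E) = 2 + E)
f(K) = 4 - K
B(S, H) = 0
(V(q(-3, -5)) + B(0, v(0)))²/f(282) = (-8*(-3) + 0)²/(4 - 1*282) = (24 + 0)²/(4 - 282) = 24²/(-278) = 576*(-1/278) = -288/139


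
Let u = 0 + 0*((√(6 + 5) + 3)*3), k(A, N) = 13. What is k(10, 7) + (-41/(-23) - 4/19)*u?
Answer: 13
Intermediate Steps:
u = 0 (u = 0 + 0*((√11 + 3)*3) = 0 + 0*((3 + √11)*3) = 0 + 0*(9 + 3*√11) = 0 + 0 = 0)
k(10, 7) + (-41/(-23) - 4/19)*u = 13 + (-41/(-23) - 4/19)*0 = 13 + (-41*(-1/23) - 4*1/19)*0 = 13 + (41/23 - 4/19)*0 = 13 + (687/437)*0 = 13 + 0 = 13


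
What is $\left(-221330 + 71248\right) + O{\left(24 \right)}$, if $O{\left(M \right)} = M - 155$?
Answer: $-150213$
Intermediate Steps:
$O{\left(M \right)} = -155 + M$
$\left(-221330 + 71248\right) + O{\left(24 \right)} = \left(-221330 + 71248\right) + \left(-155 + 24\right) = -150082 - 131 = -150213$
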